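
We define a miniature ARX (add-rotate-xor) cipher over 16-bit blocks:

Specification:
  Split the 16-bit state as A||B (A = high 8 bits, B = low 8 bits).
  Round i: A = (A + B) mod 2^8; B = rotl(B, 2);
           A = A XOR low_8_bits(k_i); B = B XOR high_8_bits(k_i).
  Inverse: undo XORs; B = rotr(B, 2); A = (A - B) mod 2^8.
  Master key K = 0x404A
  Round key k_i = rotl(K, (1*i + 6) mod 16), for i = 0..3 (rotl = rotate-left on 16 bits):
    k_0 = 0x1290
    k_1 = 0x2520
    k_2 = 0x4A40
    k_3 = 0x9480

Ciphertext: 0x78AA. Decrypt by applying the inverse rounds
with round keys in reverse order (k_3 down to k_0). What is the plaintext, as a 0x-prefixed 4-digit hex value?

0x52C1

s_0 = ciphertext = 0x78AA
s_1 = InvRound(s_0, k_3) = 0x698F
s_2 = InvRound(s_1, k_2) = 0xB871
s_3 = InvRound(s_2, k_1) = 0x8315
s_4 = InvRound(s_3, k_0) = 0x52C1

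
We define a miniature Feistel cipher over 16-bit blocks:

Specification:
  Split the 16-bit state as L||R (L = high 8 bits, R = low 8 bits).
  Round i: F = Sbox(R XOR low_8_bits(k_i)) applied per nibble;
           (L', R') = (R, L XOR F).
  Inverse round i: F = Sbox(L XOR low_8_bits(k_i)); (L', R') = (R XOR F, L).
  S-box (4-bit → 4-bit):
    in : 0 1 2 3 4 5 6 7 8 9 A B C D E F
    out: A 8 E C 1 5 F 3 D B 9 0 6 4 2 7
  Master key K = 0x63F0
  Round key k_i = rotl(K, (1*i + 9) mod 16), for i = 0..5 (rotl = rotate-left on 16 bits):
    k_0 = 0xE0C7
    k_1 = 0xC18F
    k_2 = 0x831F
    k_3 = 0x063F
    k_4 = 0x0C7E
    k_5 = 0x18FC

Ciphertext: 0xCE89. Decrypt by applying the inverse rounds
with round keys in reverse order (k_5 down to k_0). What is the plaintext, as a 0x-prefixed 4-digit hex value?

s_0 = ciphertext = 0xCE89
s_1 = InvRound(s_0, k_5) = 0x47CE
s_2 = InvRound(s_1, k_4) = 0x0547
s_3 = InvRound(s_2, k_3) = 0x8E05
s_4 = InvRound(s_3, k_2) = 0xBD8E
s_5 = InvRound(s_4, k_1) = 0x40BD
s_6 = InvRound(s_5, k_0) = 0x6E40

0x6E40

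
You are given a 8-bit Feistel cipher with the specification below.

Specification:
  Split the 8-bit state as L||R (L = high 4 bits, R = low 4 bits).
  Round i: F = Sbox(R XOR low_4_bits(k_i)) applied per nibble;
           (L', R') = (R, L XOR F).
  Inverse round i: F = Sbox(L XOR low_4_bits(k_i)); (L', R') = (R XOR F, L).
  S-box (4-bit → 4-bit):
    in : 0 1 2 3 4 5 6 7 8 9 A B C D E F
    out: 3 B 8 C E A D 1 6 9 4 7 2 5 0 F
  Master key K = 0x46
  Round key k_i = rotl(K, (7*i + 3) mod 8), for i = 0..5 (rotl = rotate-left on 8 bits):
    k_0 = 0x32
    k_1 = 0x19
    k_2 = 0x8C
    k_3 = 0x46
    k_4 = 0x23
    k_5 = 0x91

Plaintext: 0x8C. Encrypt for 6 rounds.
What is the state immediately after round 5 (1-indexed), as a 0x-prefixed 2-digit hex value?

0xEA

s_0 = plaintext = 0x8C
s_1 = Round(s_0, k_0) = 0xC8
s_2 = Round(s_1, k_1) = 0x87
s_3 = Round(s_2, k_2) = 0x7F
s_4 = Round(s_3, k_3) = 0xFE
s_5 = Round(s_4, k_4) = 0xEA
s_6 = Round(s_5, k_5) = 0xA9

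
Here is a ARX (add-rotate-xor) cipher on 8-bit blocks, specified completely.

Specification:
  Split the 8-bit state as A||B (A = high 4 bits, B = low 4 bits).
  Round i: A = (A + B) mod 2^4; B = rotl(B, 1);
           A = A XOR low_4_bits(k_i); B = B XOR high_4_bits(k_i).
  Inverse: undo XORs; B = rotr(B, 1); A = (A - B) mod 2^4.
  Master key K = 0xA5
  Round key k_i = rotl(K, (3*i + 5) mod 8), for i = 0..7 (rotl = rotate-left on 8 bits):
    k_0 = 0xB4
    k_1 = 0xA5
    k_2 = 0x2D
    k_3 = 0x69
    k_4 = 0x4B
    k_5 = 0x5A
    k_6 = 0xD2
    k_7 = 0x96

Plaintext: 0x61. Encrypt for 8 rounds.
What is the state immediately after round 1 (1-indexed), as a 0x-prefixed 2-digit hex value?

s_0 = plaintext = 0x61
s_1 = Round(s_0, k_0) = 0x39
s_2 = Round(s_1, k_1) = 0x99
s_3 = Round(s_2, k_2) = 0xF1
s_4 = Round(s_3, k_3) = 0x94
s_5 = Round(s_4, k_4) = 0x6C
s_6 = Round(s_5, k_5) = 0x8C
s_7 = Round(s_6, k_6) = 0x64
s_8 = Round(s_7, k_7) = 0xC1

0x39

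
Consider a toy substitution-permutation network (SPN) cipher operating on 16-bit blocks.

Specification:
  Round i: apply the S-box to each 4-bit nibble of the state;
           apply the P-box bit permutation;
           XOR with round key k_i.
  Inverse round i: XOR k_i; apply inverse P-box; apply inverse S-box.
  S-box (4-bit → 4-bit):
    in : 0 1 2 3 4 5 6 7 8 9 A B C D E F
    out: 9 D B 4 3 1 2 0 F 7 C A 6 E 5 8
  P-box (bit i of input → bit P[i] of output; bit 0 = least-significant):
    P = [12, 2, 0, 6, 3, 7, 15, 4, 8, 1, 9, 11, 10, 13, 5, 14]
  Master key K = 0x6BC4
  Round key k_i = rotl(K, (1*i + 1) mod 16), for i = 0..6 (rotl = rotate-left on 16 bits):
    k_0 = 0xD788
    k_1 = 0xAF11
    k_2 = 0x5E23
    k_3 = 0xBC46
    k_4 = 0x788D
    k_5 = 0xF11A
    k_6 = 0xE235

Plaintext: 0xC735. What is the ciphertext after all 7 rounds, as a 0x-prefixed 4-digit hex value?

s_0 = plaintext = 0xC735
s_1 = Round(s_0, k_0) = 0x67A8
s_2 = Round(s_1, k_1) = 0x1F44
s_3 = Round(s_2, k_2) = 0x028F
s_4 = Round(s_3, k_3) = 0x719C
s_5 = Round(s_4, k_4) = 0xF300
s_6 = Round(s_5, k_5) = 0xA342
s_7 = Round(s_6, k_6) = 0xB0D9

0xB0D9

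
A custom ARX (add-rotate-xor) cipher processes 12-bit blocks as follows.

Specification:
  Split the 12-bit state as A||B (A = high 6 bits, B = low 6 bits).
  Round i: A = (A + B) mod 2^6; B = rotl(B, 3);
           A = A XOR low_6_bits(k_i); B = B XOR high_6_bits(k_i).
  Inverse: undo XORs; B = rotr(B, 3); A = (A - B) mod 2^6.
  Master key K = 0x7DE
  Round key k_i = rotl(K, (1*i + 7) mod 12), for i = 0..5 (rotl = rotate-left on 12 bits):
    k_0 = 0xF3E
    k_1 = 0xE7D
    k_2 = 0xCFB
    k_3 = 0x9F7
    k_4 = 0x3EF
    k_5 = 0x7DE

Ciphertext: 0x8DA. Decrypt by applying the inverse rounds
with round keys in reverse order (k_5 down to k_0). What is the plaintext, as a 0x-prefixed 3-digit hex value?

s_0 = ciphertext = 0x8DA
s_1 = InvRound(s_0, k_5) = 0x568
s_2 = InvRound(s_1, k_4) = 0xFBC
s_3 = InvRound(s_2, k_3) = 0xB9B
s_4 = InvRound(s_3, k_2) = 0x405
s_5 = InvRound(s_4, k_1) = 0x1A7
s_6 = InvRound(s_5, k_0) = 0x75B

0x75B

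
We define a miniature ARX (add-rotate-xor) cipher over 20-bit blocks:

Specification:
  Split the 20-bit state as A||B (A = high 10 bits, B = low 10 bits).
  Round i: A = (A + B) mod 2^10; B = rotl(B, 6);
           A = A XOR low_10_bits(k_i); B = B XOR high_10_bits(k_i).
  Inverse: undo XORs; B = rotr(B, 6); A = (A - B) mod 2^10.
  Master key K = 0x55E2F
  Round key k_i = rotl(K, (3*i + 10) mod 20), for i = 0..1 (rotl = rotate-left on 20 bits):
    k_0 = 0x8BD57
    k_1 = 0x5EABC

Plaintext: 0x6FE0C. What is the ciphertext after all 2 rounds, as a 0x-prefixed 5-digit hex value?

0x45EAA

s_0 = plaintext = 0x6FE0C
s_1 = Round(s_0, k_0) = 0xA710F
s_2 = Round(s_1, k_1) = 0x45EAA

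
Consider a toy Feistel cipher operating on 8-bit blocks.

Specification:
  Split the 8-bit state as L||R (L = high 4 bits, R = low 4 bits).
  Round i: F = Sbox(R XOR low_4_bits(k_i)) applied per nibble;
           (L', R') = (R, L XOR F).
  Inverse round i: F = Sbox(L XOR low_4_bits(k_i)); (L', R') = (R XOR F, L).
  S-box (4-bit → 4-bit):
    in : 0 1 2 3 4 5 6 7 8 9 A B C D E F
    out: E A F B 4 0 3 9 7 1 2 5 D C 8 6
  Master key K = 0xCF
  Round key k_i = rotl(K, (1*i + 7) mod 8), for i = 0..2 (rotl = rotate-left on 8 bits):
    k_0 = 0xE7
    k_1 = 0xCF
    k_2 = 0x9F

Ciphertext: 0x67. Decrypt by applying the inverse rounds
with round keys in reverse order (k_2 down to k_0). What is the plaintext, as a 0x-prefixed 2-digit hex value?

0x87

s_0 = ciphertext = 0x67
s_1 = InvRound(s_0, k_2) = 0x66
s_2 = InvRound(s_1, k_1) = 0x76
s_3 = InvRound(s_2, k_0) = 0x87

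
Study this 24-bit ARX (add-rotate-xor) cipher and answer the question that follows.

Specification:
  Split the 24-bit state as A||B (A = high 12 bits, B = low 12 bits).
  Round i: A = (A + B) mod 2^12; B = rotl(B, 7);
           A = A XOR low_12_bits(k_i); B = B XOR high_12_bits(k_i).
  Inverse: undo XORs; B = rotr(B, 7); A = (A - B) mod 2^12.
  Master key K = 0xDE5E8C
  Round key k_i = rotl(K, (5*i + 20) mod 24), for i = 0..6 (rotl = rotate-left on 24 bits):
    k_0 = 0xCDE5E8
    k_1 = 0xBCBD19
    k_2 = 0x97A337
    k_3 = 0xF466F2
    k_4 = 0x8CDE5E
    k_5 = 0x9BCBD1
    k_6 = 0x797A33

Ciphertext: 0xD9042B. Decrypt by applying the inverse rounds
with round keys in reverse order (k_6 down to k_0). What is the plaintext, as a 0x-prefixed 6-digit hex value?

s_0 = ciphertext = 0xD9042B
s_1 = InvRound(s_0, k_6) = 0x01C787
s_2 = InvRound(s_1, k_5) = 0x45177C
s_3 = InvRound(s_2, k_4) = 0x3D063F
s_4 = InvRound(s_3, k_3) = 0x5F0F32
s_5 = InvRound(s_4, k_2) = 0xDBB90C
s_6 = InvRound(s_5, k_1) = 0x7BD8E5
s_7 = InvRound(s_6, k_0) = 0xAED768

0xAED768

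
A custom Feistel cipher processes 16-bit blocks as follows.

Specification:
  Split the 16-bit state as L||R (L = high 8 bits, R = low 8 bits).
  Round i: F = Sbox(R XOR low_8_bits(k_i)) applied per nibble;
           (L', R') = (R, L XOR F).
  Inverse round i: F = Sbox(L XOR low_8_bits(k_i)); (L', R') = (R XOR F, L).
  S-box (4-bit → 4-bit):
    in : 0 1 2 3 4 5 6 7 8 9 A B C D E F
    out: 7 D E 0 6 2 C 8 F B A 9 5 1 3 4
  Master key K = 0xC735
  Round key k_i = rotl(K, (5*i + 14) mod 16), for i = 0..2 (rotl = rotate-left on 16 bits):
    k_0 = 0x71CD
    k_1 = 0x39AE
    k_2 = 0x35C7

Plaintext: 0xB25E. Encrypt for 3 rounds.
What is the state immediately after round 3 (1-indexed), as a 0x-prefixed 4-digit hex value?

s_0 = plaintext = 0xB25E
s_1 = Round(s_0, k_0) = 0x5E02
s_2 = Round(s_1, k_1) = 0x02FB
s_3 = Round(s_2, k_2) = 0xFB07

0xFB07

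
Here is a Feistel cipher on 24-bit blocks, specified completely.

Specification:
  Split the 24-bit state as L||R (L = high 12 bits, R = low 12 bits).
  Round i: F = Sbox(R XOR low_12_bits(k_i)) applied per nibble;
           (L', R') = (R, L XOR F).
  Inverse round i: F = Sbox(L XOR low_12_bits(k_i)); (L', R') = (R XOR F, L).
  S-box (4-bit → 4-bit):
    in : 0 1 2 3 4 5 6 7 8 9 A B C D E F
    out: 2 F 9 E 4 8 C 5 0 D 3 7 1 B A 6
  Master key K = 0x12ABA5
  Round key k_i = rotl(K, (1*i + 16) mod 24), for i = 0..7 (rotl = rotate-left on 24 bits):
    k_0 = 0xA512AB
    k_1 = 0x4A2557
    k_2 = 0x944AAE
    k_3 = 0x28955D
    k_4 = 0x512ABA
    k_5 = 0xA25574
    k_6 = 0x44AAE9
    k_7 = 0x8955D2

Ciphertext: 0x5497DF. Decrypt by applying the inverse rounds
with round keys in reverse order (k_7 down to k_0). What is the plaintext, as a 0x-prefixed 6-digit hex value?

0x6B8521

s_0 = ciphertext = 0x5497DF
s_1 = InvRound(s_0, k_7) = 0x508549
s_2 = InvRound(s_1, k_6) = 0x3E6508
s_3 = InvRound(s_2, k_5) = 0x9D13E6
s_4 = InvRound(s_3, k_4) = 0xD219D1
s_5 = InvRound(s_4, k_3) = 0x980D21
s_6 = InvRound(s_5, k_2) = 0x3BB980
s_7 = InvRound(s_6, k_1) = 0x5213BB
s_8 = InvRound(s_7, k_0) = 0x6B8521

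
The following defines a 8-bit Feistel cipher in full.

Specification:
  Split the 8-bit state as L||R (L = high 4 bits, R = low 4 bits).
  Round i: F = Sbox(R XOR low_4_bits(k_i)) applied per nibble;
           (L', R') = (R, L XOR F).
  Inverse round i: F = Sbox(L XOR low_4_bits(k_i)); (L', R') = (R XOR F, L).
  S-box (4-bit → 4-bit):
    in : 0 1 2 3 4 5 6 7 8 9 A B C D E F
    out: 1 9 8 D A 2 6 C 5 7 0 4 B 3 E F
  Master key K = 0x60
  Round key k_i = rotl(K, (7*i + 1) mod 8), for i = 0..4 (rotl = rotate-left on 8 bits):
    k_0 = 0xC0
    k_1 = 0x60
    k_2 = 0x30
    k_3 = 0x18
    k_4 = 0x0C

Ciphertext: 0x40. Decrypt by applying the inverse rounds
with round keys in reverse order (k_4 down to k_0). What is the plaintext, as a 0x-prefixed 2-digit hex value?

0x80

s_0 = ciphertext = 0x40
s_1 = InvRound(s_0, k_4) = 0x54
s_2 = InvRound(s_1, k_3) = 0x75
s_3 = InvRound(s_2, k_2) = 0x97
s_4 = InvRound(s_3, k_1) = 0x09
s_5 = InvRound(s_4, k_0) = 0x80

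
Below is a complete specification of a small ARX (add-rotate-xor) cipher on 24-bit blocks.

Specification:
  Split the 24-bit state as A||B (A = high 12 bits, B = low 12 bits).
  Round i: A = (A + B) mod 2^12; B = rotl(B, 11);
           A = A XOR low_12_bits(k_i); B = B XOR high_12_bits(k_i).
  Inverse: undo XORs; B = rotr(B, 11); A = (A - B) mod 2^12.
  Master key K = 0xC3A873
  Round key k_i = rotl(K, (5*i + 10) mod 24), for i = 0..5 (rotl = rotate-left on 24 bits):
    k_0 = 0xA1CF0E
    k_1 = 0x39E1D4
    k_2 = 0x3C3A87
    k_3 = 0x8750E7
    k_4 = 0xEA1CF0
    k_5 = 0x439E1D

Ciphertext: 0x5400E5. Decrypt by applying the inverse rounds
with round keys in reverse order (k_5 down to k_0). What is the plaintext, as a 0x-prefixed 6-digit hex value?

0xF8B02E

s_0 = ciphertext = 0x5400E5
s_1 = InvRound(s_0, k_5) = 0x1A59B8
s_2 = InvRound(s_1, k_4) = 0xF23E32
s_3 = InvRound(s_2, k_3) = 0x336C8E
s_4 = InvRound(s_3, k_2) = 0xB16E9B
s_5 = InvRound(s_4, k_1) = 0x0B7A0B
s_6 = InvRound(s_5, k_0) = 0xF8B02E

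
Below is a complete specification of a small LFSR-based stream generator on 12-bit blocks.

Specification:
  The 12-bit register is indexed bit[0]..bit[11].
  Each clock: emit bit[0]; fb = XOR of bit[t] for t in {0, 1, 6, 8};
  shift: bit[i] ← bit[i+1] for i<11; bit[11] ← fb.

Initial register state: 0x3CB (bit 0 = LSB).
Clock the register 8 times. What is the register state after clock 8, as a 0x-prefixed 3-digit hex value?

0x823

reg_0 = 0x3CB
clock 1: out=1, reg = 0x1E5
clock 2: out=1, reg = 0x8F2
clock 3: out=0, reg = 0x479
clock 4: out=1, reg = 0x23C
clock 5: out=0, reg = 0x11E
clock 6: out=0, reg = 0x08F
clock 7: out=1, reg = 0x047
clock 8: out=1, reg = 0x823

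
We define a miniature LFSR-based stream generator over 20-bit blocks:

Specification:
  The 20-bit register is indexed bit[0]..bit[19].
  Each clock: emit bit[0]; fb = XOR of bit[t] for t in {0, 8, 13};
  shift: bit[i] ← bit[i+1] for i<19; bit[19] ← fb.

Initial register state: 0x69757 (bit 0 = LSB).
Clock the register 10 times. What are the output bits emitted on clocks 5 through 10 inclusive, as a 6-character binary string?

reg_0 = 0x69757
clock 1: out=1, reg = 0x34BAB
clock 2: out=1, reg = 0x1A5D5
clock 3: out=1, reg = 0x8D2EA
clock 4: out=0, reg = 0x46975
clock 5: out=1, reg = 0xA34BA
clock 6: out=0, reg = 0xD1A5D
clock 7: out=1, reg = 0xE8D2E
clock 8: out=0, reg = 0xF4697
clock 9: out=1, reg = 0xFA34B
clock 10: out=1, reg = 0xFD1A5

101011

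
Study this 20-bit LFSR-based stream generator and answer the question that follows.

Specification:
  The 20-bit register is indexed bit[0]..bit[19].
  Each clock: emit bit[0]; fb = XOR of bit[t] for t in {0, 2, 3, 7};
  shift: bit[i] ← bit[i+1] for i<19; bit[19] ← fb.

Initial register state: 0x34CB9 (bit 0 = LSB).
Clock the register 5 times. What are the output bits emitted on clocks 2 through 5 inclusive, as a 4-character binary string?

reg_0 = 0x34CB9
clock 1: out=1, reg = 0x9A65C
clock 2: out=0, reg = 0x4D32E
clock 3: out=0, reg = 0x26997
clock 4: out=1, reg = 0x934CB
clock 5: out=1, reg = 0xC9A65

0011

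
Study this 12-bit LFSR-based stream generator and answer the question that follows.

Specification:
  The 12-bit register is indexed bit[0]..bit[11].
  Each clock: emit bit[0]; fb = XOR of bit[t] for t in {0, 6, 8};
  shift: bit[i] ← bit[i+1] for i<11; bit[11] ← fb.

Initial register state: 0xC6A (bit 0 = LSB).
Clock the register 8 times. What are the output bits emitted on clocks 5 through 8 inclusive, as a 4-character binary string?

reg_0 = 0xC6A
clock 1: out=0, reg = 0xE35
clock 2: out=1, reg = 0xF1A
clock 3: out=0, reg = 0xF8D
clock 4: out=1, reg = 0x7C6
clock 5: out=0, reg = 0x3E3
clock 6: out=1, reg = 0x9F1
clock 7: out=1, reg = 0xCF8
clock 8: out=0, reg = 0xE7C

0110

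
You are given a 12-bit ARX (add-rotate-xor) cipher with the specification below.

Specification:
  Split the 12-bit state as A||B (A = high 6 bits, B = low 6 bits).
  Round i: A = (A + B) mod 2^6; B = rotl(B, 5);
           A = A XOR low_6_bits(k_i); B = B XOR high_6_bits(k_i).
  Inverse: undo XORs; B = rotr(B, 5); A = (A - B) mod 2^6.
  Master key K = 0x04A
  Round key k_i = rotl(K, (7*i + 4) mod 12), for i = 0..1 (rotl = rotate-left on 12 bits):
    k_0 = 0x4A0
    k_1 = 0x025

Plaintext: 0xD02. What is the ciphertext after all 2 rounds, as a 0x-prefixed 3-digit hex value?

s_0 = plaintext = 0xD02
s_1 = Round(s_0, k_0) = 0x593
s_2 = Round(s_1, k_1) = 0x329

0x329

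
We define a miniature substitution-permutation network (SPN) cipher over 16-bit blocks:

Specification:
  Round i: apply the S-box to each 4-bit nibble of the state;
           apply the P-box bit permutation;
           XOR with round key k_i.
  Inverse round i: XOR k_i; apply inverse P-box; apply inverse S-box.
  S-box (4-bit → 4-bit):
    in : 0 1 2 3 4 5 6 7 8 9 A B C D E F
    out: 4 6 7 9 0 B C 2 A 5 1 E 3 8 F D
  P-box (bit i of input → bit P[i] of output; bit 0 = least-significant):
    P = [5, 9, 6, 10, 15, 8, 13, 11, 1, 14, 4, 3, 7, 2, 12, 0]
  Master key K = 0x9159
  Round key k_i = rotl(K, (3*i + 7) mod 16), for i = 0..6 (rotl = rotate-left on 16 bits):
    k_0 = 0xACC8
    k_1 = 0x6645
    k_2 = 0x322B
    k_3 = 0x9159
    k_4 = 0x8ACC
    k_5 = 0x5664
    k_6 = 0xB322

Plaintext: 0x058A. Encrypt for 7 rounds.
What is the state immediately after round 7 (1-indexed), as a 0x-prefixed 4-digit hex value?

s_0 = plaintext = 0x058A
s_1 = Round(s_0, k_0) = 0xF5E2
s_2 = Round(s_1, k_1) = 0x9DAE
s_3 = Round(s_2, k_2) = 0xA4C3
s_4 = Round(s_3, k_3) = 0x14F9
s_5 = Round(s_4, k_4) = 0x32A8
s_6 = Round(s_5, k_5) = 0x90F7
s_7 = Round(s_6, k_6) = 0x09B2

0x09B2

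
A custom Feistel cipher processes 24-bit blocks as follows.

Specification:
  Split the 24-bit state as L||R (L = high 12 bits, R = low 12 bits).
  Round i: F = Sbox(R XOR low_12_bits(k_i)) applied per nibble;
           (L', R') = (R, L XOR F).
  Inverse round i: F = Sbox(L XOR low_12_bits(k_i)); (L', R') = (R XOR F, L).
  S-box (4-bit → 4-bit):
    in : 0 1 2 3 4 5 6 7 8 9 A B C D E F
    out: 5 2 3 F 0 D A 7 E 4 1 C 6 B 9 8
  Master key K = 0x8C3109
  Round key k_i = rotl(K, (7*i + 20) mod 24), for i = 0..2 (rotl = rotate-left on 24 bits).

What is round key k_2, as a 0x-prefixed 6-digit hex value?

K = 0x8C3109
k_0 = rotl(K, (7*0+20) mod 24) = rotl(K, 20) = 0x98C310
k_1 = rotl(K, (7*1+20) mod 24) = rotl(K, 3) = 0x61884C
k_2 = rotl(K, (7*2+20) mod 24) = rotl(K, 10) = 0xC42630

0xC42630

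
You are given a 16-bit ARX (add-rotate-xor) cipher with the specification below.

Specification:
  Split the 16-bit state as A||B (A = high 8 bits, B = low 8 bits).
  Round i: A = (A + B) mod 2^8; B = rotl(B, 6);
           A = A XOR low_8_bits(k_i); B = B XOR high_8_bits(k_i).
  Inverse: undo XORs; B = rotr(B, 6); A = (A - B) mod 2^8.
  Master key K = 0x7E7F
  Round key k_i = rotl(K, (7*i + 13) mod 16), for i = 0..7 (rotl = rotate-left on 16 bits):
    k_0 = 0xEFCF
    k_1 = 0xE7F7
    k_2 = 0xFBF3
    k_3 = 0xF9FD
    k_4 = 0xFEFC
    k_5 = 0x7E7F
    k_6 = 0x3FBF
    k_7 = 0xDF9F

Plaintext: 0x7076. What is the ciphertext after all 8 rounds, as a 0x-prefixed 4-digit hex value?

0x42BC

s_0 = plaintext = 0x7076
s_1 = Round(s_0, k_0) = 0x2972
s_2 = Round(s_1, k_1) = 0x6C7B
s_3 = Round(s_2, k_2) = 0x1425
s_4 = Round(s_3, k_3) = 0xC4B0
s_5 = Round(s_4, k_4) = 0x88D2
s_6 = Round(s_5, k_5) = 0x25CA
s_7 = Round(s_6, k_6) = 0x508D
s_8 = Round(s_7, k_7) = 0x42BC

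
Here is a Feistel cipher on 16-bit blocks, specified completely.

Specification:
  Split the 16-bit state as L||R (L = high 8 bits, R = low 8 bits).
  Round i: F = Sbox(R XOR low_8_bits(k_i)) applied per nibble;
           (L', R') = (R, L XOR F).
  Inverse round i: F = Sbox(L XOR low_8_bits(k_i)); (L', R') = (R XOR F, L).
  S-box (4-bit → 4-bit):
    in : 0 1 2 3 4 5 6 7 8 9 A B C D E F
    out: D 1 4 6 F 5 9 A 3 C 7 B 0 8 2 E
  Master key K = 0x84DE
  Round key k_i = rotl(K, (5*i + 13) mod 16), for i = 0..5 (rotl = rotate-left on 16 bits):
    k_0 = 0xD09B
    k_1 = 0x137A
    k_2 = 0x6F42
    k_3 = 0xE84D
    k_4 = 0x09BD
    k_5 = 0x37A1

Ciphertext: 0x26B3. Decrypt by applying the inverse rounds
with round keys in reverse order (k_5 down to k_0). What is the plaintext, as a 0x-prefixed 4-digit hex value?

0x6E16

s_0 = ciphertext = 0x26B3
s_1 = InvRound(s_0, k_5) = 0x8926
s_2 = InvRound(s_1, k_4) = 0x4989
s_3 = InvRound(s_2, k_3) = 0x5649
s_4 = InvRound(s_3, k_2) = 0x5656
s_5 = InvRound(s_4, k_1) = 0x1656
s_6 = InvRound(s_5, k_0) = 0x6E16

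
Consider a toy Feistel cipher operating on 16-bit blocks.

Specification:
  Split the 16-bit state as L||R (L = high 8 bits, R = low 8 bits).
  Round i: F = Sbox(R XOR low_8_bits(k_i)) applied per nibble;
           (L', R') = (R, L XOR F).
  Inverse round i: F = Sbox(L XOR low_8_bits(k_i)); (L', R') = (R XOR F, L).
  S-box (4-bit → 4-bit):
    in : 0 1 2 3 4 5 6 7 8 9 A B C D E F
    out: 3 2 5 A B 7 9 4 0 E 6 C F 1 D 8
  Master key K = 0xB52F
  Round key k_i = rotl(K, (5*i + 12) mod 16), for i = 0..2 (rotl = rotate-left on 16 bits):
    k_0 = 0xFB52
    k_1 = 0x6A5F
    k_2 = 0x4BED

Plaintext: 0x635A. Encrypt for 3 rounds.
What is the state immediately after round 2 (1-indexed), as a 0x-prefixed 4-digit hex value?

0x5365

s_0 = plaintext = 0x635A
s_1 = Round(s_0, k_0) = 0x5A53
s_2 = Round(s_1, k_1) = 0x5365
s_3 = Round(s_2, k_2) = 0x6553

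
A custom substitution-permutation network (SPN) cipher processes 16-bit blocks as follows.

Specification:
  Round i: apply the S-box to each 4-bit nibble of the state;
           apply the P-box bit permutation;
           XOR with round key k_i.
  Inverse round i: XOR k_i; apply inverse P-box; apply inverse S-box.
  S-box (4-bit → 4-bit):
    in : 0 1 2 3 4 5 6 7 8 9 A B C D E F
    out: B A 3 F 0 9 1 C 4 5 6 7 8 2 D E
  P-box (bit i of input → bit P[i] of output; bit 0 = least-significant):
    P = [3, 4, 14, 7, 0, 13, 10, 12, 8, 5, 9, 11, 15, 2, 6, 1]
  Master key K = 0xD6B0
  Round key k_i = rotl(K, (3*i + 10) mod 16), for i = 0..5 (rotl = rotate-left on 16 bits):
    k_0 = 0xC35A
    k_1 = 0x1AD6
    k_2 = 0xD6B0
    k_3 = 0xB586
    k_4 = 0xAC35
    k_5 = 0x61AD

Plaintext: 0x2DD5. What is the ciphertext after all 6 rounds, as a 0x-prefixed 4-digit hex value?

0x21C9

s_0 = plaintext = 0x2DD5
s_1 = Round(s_0, k_0) = 0x63F6
s_2 = Round(s_1, k_1) = 0xA5FE
s_3 = Round(s_2, k_2) = 0xAB7C
s_4 = Round(s_3, k_3) = 0xA262
s_5 = Round(s_4, k_4) = 0xAD48
s_6 = Round(s_5, k_5) = 0x21C9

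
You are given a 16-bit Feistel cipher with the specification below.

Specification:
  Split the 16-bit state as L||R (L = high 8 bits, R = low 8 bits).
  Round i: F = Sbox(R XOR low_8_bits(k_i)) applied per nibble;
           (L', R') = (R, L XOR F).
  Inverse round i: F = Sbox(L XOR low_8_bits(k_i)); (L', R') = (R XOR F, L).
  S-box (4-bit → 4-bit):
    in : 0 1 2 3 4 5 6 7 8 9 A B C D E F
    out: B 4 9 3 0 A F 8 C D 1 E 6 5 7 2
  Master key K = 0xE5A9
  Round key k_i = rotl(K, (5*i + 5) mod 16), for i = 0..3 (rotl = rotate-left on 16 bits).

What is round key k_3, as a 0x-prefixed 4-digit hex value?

K = 0xE5A9
k_0 = rotl(K, (5*0+5) mod 16) = rotl(K, 5) = 0xB53C
k_1 = rotl(K, (5*1+5) mod 16) = rotl(K, 10) = 0xA796
k_2 = rotl(K, (5*2+5) mod 16) = rotl(K, 15) = 0xF2D4
k_3 = rotl(K, (5*3+5) mod 16) = rotl(K, 4) = 0x5A9E

0x5A9E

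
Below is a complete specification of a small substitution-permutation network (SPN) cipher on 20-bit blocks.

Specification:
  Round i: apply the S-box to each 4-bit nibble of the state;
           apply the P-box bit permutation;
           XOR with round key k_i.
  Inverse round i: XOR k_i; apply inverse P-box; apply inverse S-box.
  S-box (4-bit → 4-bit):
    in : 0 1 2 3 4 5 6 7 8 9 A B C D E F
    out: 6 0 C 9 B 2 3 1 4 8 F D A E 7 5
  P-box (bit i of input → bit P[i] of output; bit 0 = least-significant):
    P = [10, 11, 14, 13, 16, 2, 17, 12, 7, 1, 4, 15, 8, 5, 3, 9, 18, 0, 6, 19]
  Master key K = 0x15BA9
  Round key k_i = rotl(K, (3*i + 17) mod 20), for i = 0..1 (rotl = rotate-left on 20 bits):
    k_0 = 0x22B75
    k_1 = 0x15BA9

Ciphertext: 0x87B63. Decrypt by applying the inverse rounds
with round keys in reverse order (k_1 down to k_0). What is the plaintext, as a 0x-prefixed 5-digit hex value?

0x1F954

s_0 = ciphertext = 0x87B63
s_1 = InvRound(s_0, k_1) = 0x28679
s_2 = InvRound(s_1, k_0) = 0x1F954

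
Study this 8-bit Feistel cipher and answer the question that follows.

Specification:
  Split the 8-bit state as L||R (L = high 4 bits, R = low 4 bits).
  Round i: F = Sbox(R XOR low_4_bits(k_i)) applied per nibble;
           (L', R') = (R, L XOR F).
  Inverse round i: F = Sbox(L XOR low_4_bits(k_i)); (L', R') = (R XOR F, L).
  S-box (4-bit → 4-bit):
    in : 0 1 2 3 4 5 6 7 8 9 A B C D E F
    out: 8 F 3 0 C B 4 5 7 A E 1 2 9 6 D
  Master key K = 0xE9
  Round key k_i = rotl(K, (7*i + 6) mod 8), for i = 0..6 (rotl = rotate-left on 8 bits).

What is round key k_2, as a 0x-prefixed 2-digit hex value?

0x9E

K = 0xE9
k_0 = rotl(K, (7*0+6) mod 8) = rotl(K, 6) = 0x7A
k_1 = rotl(K, (7*1+6) mod 8) = rotl(K, 5) = 0x3D
k_2 = rotl(K, (7*2+6) mod 8) = rotl(K, 4) = 0x9E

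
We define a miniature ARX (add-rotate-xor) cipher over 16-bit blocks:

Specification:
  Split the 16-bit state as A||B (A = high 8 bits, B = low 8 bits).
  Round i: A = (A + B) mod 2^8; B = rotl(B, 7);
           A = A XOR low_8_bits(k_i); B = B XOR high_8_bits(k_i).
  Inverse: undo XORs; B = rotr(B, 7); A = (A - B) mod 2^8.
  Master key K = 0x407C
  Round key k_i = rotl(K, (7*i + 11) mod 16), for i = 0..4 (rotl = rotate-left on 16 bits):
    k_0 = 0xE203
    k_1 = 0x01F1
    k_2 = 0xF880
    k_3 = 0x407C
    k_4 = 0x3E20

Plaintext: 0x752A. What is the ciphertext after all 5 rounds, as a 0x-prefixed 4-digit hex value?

s_0 = plaintext = 0x752A
s_1 = Round(s_0, k_0) = 0x9CF7
s_2 = Round(s_1, k_1) = 0x62FA
s_3 = Round(s_2, k_2) = 0xDC85
s_4 = Round(s_3, k_3) = 0x1D82
s_5 = Round(s_4, k_4) = 0xBF7F

0xBF7F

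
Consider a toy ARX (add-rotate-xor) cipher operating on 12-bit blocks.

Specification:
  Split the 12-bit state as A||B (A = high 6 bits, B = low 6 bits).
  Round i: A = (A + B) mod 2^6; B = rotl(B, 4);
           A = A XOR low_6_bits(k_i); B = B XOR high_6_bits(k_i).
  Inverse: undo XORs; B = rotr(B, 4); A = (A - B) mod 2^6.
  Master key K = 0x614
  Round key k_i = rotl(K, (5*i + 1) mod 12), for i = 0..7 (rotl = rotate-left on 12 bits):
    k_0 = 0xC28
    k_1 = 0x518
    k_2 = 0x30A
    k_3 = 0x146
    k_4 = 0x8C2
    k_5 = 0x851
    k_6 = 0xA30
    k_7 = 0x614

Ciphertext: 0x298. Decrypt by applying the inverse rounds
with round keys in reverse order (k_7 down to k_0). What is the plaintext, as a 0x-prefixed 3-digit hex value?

s_0 = ciphertext = 0x298
s_1 = InvRound(s_0, k_7) = 0x780
s_2 = InvRound(s_1, k_6) = 0x322
s_3 = InvRound(s_2, k_5) = 0x44C
s_4 = InvRound(s_3, k_4) = 0x57E
s_5 = InvRound(s_4, k_3) = 0x92F
s_6 = InvRound(s_5, k_2) = 0x80E
s_7 = InvRound(s_6, k_1) = 0x3E9
s_8 = InvRound(s_7, k_0) = 0x0A5

0x0A5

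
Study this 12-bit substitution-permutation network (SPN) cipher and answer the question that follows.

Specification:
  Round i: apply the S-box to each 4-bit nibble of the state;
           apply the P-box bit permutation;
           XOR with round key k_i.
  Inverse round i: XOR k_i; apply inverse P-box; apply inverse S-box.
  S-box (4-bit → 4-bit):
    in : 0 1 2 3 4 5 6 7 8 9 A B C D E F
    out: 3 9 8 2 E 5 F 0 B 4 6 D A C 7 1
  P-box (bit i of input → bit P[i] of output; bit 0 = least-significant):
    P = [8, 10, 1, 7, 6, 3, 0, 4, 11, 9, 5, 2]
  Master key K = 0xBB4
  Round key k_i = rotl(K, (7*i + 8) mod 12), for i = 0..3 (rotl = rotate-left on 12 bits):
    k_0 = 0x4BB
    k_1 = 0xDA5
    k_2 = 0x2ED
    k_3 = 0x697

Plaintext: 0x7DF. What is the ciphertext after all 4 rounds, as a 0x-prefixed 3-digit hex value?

s_0 = plaintext = 0x7DF
s_1 = Round(s_0, k_0) = 0x5AA
s_2 = Round(s_1, k_1) = 0x18E
s_3 = Round(s_2, k_2) = 0xFB3
s_4 = Round(s_3, k_3) = 0xAC6

0xAC6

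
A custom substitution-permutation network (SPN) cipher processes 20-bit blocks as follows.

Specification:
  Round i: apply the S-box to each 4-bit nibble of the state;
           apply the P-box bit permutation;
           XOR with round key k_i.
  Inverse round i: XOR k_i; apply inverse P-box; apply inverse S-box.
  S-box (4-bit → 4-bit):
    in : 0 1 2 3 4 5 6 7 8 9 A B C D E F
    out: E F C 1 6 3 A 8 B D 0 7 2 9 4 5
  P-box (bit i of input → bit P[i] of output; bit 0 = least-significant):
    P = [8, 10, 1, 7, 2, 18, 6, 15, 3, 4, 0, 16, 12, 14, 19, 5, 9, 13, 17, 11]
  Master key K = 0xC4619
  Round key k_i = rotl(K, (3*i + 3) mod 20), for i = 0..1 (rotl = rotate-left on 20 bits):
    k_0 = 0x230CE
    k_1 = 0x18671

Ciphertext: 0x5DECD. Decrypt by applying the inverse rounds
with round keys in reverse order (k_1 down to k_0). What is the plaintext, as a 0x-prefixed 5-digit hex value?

0xC3168

s_0 = ciphertext = 0x5DECD
s_1 = InvRound(s_0, k_1) = 0x78557
s_2 = InvRound(s_1, k_0) = 0xC3168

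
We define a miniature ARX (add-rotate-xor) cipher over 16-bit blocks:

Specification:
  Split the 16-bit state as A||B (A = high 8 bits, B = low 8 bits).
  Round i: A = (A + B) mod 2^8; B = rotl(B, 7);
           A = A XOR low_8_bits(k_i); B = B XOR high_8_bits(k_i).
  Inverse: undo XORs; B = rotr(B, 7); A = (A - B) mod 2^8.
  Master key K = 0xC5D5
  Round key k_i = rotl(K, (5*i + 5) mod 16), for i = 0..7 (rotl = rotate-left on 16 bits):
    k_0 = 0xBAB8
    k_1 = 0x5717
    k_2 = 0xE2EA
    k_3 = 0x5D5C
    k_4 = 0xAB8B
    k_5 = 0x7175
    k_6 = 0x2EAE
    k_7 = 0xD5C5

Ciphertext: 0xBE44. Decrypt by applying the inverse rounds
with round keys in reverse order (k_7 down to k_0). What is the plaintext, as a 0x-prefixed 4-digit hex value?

s_0 = ciphertext = 0xBE44
s_1 = InvRound(s_0, k_7) = 0x5823
s_2 = InvRound(s_1, k_6) = 0xDC1A
s_3 = InvRound(s_2, k_5) = 0xD3D6
s_4 = InvRound(s_3, k_4) = 0x5EFA
s_5 = InvRound(s_4, k_3) = 0xB34F
s_6 = InvRound(s_5, k_2) = 0xFE5B
s_7 = InvRound(s_6, k_1) = 0xD118
s_8 = InvRound(s_7, k_0) = 0x2445

0x2445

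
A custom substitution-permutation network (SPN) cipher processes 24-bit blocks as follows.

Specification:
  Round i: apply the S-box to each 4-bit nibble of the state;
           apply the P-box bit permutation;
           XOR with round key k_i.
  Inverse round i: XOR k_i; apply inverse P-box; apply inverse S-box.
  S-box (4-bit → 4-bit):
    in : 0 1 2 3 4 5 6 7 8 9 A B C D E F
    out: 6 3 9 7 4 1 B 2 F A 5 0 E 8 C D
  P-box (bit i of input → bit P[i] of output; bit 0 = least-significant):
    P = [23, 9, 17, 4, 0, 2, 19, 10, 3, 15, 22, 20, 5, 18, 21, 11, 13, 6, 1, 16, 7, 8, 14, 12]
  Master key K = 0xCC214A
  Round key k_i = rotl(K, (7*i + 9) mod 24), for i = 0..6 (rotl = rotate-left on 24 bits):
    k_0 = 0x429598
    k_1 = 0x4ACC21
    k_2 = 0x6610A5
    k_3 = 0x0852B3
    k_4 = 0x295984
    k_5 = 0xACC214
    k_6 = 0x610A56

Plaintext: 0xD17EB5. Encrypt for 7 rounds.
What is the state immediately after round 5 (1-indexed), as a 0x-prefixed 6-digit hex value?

s_0 = plaintext = 0xD17EB5
s_1 = Round(s_0, k_0) = 0x96A5D8
s_2 = Round(s_1, k_1) = 0xE9FB59
s_3 = Round(s_2, k_2) = 0x474AD4
s_4 = Round(s_3, k_3) = 0x6A16FB
s_5 = Round(s_4, k_4) = 0x35EC2F
s_6 = Round(s_5, k_5) = 0x5E2F85
s_7 = Round(s_6, k_6) = 0xB806F9

0x35EC2F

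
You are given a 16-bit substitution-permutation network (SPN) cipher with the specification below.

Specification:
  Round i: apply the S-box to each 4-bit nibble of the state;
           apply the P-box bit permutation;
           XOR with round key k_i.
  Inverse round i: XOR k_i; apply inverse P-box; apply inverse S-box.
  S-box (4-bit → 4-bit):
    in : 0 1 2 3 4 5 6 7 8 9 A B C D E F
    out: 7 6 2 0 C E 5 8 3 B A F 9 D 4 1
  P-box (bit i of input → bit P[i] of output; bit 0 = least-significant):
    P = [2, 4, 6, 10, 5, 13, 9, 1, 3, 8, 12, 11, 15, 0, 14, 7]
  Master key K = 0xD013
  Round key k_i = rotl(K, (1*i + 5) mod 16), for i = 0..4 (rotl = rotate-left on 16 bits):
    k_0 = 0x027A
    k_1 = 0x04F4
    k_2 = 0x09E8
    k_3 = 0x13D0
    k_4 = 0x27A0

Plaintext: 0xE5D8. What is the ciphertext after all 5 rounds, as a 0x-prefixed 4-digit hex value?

0x5878

s_0 = plaintext = 0xE5D8
s_1 = Round(s_0, k_0) = 0x594C
s_2 = Round(s_1, k_1) = 0x4B7B
s_3 = Round(s_2, k_2) = 0x5436
s_4 = Round(s_3, k_3) = 0x4B15
s_5 = Round(s_4, k_4) = 0x5878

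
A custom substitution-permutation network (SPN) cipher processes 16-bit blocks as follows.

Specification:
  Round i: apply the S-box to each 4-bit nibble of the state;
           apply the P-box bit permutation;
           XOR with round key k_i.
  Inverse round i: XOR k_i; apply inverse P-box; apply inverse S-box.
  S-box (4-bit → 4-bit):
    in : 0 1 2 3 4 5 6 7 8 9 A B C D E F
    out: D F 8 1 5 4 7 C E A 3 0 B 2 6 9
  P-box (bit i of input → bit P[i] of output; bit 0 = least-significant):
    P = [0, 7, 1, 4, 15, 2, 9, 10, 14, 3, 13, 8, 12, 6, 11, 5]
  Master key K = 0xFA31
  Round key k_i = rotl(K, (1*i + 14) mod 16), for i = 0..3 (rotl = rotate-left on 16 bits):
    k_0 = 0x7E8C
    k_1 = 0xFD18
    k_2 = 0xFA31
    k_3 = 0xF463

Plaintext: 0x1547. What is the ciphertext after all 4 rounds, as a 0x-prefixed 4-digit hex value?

s_0 = plaintext = 0x1547
s_1 = Round(s_0, k_0) = 0xC4FE
s_2 = Round(s_1, k_1) = 0x09FA
s_3 = Round(s_2, k_2) = 0x6798
s_4 = Round(s_3, k_3) = 0xC9B5

0xC9B5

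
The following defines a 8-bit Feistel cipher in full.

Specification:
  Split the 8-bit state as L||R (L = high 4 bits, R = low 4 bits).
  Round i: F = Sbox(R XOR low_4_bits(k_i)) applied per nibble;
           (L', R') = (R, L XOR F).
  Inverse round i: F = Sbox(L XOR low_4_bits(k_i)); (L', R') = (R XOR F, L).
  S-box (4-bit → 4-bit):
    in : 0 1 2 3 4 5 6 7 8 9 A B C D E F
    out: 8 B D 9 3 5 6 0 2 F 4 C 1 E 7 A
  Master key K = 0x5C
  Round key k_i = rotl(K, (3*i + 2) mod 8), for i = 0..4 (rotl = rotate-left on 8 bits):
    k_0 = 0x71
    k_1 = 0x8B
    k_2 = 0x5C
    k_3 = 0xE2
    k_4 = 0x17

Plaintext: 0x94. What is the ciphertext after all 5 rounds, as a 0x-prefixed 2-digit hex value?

s_0 = plaintext = 0x94
s_1 = Round(s_0, k_0) = 0x4C
s_2 = Round(s_1, k_1) = 0xC4
s_3 = Round(s_2, k_2) = 0x4E
s_4 = Round(s_3, k_3) = 0xE5
s_5 = Round(s_4, k_4) = 0x53

0x53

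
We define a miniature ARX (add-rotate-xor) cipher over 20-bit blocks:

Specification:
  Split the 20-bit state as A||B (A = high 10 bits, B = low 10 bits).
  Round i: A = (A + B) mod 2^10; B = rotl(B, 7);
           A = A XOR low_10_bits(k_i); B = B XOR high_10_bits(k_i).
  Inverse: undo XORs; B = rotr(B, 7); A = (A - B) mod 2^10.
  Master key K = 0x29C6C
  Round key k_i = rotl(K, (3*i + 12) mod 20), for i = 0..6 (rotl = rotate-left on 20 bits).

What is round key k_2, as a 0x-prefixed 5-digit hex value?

0x0A71B

K = 0x29C6C
k_0 = rotl(K, (3*0+12) mod 20) = rotl(K, 12) = 0x6C29C
k_1 = rotl(K, (3*1+12) mod 20) = rotl(K, 15) = 0x614E3
k_2 = rotl(K, (3*2+12) mod 20) = rotl(K, 18) = 0x0A71B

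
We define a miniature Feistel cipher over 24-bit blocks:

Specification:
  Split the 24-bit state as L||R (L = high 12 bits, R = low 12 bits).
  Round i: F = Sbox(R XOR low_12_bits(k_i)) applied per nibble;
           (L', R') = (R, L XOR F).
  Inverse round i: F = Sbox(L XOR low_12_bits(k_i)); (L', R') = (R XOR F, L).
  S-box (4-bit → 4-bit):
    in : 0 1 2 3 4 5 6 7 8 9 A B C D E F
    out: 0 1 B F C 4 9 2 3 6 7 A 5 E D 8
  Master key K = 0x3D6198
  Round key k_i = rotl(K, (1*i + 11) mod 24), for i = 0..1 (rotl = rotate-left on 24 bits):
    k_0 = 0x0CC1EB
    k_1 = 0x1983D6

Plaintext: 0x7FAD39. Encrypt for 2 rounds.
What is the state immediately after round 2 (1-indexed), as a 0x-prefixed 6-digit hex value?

s_0 = plaintext = 0x7FAD39
s_1 = Round(s_0, k_0) = 0xD39211
s_2 = Round(s_1, k_1) = 0x211C6B

0x211C6B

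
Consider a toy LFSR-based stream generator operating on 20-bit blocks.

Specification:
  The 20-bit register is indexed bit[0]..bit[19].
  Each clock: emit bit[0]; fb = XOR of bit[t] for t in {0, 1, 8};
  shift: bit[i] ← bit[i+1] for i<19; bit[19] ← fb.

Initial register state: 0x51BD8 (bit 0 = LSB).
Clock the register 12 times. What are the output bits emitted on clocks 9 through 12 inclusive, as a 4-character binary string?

reg_0 = 0x51BD8
clock 1: out=0, reg = 0xA8DEC
clock 2: out=0, reg = 0xD46F6
clock 3: out=0, reg = 0xEA37B
clock 4: out=1, reg = 0xF51BD
clock 5: out=1, reg = 0x7A8DE
clock 6: out=0, reg = 0xBD46F
clock 7: out=1, reg = 0x5EA37
clock 8: out=1, reg = 0x2F51B
clock 9: out=1, reg = 0x97A8D
clock 10: out=1, reg = 0xCBD46
clock 11: out=0, reg = 0x65EA3
clock 12: out=1, reg = 0x32F51

1101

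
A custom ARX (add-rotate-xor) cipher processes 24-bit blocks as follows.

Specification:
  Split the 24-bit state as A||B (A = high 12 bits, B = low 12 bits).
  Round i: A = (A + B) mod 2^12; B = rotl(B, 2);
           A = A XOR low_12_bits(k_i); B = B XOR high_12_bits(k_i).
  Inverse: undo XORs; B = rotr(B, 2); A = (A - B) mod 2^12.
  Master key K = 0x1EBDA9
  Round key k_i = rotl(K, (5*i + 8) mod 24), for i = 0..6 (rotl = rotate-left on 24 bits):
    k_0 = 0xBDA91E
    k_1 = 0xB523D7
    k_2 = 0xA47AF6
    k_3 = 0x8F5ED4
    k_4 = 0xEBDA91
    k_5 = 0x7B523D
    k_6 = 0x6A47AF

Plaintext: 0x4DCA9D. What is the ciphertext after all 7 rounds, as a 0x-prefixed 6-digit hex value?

0x18A210

s_0 = plaintext = 0x4DCA9D
s_1 = Round(s_0, k_0) = 0x6671AC
s_2 = Round(s_1, k_1) = 0xBC4DE2
s_3 = Round(s_2, k_2) = 0x350DCC
s_4 = Round(s_3, k_3) = 0xFC8FC6
s_5 = Round(s_4, k_4) = 0x51F1A6
s_6 = Round(s_5, k_5) = 0x4F812D
s_7 = Round(s_6, k_6) = 0x18A210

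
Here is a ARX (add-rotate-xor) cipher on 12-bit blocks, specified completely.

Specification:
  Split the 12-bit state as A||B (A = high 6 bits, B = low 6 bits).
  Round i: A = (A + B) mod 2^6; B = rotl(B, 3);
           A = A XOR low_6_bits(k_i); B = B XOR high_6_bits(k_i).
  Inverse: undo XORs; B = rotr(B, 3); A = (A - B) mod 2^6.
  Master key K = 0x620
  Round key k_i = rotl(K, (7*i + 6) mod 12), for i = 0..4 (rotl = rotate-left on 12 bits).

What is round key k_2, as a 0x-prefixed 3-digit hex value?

K = 0x620
k_0 = rotl(K, (7*0+6) mod 12) = rotl(K, 6) = 0x818
k_1 = rotl(K, (7*1+6) mod 12) = rotl(K, 1) = 0xC40
k_2 = rotl(K, (7*2+6) mod 12) = rotl(K, 8) = 0x062

0x062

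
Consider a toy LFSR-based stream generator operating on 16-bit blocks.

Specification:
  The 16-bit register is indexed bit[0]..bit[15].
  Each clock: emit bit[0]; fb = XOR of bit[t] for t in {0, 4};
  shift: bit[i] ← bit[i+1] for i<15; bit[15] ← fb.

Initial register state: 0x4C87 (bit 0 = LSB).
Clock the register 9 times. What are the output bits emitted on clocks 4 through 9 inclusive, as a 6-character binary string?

reg_0 = 0x4C87
clock 1: out=1, reg = 0xA643
clock 2: out=1, reg = 0xD321
clock 3: out=1, reg = 0xE990
clock 4: out=0, reg = 0xF4C8
clock 5: out=0, reg = 0x7A64
clock 6: out=0, reg = 0x3D32
clock 7: out=0, reg = 0x9E99
clock 8: out=1, reg = 0x4F4C
clock 9: out=0, reg = 0x27A6

000010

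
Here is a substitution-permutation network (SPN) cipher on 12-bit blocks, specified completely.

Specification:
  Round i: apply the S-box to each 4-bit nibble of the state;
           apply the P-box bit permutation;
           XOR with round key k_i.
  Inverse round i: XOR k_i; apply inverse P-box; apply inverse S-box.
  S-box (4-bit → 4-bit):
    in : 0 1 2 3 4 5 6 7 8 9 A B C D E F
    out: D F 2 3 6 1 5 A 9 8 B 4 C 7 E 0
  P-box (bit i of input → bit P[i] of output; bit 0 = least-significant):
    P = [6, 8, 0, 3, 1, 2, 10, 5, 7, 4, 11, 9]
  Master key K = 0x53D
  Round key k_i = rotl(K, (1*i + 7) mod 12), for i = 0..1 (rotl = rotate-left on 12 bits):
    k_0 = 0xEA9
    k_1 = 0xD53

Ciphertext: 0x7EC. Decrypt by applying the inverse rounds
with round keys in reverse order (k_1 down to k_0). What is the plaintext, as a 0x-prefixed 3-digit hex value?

0xC44

s_0 = ciphertext = 0x7EC
s_1 = InvRound(s_0, k_1) = 0x1AC
s_2 = InvRound(s_1, k_0) = 0xC44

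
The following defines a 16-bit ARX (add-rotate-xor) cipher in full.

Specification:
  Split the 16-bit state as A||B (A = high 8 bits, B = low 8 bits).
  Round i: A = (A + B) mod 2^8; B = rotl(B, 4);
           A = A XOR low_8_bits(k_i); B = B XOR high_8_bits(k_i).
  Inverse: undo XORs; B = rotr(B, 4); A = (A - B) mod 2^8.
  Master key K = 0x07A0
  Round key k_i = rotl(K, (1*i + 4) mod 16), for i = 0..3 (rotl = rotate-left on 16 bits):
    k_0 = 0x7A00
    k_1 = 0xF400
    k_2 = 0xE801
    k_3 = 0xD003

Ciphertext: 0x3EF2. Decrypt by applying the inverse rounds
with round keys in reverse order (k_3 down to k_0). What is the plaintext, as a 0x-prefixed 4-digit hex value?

0xEAFF

s_0 = ciphertext = 0x3EF2
s_1 = InvRound(s_0, k_3) = 0x1B22
s_2 = InvRound(s_1, k_2) = 0x6EAC
s_3 = InvRound(s_2, k_1) = 0xE985
s_4 = InvRound(s_3, k_0) = 0xEAFF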